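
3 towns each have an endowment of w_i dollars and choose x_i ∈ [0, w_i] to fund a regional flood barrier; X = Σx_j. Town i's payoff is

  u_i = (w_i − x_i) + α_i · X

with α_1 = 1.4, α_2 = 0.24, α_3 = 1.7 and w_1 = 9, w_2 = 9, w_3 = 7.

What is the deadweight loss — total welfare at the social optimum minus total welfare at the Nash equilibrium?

∂u_i/∂x_i = α_i − 1, so town i contributes w_i if α_i > 1, else 0.
α_i > 1 for i ∈ {1, 3}; NE contributions (9, 0, 7), X = 16.
W^NE = Σw_i − X^NE + (Σα_i)·X^NE = 25 + 2.34·16 = 62.44.
Planner: ∂(Σu_j)/∂x_i = Σα_j − 1 = 2.34 > 0, so everyone contributes w_i; X^SO = 25, W^SO = 25 + 2.34·25 = 83.5.
Deadweight loss = 21.06.

21.06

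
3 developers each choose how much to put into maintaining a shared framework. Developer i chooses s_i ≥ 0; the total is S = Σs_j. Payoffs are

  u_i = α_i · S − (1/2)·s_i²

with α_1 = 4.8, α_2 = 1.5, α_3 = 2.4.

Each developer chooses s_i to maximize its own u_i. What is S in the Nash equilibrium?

Developer i's FOC: ∂u_i/∂s_i = α_i − s_i = 0, so s_i* = α_i.
NE contributions = (4.8, 1.5, 2.4); S = 8.7.

8.7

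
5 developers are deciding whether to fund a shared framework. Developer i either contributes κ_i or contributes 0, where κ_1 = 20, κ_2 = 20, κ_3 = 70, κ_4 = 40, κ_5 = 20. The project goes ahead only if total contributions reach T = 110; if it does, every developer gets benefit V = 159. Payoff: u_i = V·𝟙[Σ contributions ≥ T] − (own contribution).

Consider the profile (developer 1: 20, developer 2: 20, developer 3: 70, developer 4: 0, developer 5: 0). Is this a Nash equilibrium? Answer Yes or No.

Total = 110 ≥ 110: provided.
Developer 1 (pledges 20, payoff 139): dropping to 0 → total 90, payoff 0. No gain.
Developer 2 (pledges 20, payoff 139): dropping to 0 → total 90, payoff 0. No gain.
Developer 3 (pledges 70, payoff 89): dropping to 0 → total 40, payoff 0. No gain.
Developer 4 (pledges 0, payoff 159): pledging 40 → total 150, payoff 119. No gain.
Developer 5 (pledges 0, payoff 159): pledging 20 → total 130, payoff 139. No gain.

Yes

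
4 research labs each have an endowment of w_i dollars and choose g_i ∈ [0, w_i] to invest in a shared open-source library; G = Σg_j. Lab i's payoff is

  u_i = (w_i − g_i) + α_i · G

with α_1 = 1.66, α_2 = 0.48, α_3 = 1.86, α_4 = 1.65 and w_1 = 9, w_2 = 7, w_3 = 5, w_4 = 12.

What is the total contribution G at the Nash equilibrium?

26

∂u_i/∂g_i = α_i − 1, so lab i contributes w_i if α_i > 1, else 0.
α_i > 1 for i ∈ {1, 3, 4}; NE contributions (9, 0, 5, 12), G = 26.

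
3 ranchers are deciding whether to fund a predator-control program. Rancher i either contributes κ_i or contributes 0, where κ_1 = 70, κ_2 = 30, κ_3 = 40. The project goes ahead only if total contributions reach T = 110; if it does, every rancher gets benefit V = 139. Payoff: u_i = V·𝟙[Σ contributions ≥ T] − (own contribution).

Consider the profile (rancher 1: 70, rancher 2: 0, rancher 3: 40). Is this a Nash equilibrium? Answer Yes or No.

Total = 110 ≥ 110: provided.
Rancher 1 (pledges 70, payoff 69): dropping to 0 → total 40, payoff 0. No gain.
Rancher 2 (pledges 0, payoff 139): pledging 30 → total 140, payoff 109. No gain.
Rancher 3 (pledges 40, payoff 99): dropping to 0 → total 70, payoff 0. No gain.

Yes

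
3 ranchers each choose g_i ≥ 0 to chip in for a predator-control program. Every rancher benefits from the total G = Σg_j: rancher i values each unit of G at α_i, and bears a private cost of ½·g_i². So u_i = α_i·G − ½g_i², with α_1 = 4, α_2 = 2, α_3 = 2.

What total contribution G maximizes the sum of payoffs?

Planner FOC: ∂(Σu_j)/∂g_i = (Σα_j) − g_i = 0, so g_i^SO = Σα_j = 8 for every i; G^SO = 24.

24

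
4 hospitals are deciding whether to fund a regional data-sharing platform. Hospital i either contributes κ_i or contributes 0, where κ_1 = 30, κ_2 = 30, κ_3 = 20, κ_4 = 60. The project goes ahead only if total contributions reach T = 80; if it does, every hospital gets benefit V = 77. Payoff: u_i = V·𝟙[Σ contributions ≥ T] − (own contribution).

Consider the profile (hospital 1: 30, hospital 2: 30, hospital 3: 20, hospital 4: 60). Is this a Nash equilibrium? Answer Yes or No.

Total = 140 ≥ 80: provided.
Hospital 1 (pledges 30, payoff 47): dropping to 0 → total 110, payoff 77. Profitable deviation.

No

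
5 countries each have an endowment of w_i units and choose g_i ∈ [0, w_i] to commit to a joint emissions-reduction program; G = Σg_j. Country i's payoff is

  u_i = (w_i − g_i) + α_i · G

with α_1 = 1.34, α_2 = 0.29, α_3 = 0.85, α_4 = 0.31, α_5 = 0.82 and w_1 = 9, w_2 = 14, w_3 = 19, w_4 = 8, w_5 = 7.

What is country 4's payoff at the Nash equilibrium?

∂u_i/∂g_i = α_i − 1, so country i contributes w_i if α_i > 1, else 0.
α_i > 1 for i ∈ {1}; NE contributions (9, 0, 0, 0, 0), G = 9.
u_4 = (8 − 0) + 0.31·9 = 10.79.

10.79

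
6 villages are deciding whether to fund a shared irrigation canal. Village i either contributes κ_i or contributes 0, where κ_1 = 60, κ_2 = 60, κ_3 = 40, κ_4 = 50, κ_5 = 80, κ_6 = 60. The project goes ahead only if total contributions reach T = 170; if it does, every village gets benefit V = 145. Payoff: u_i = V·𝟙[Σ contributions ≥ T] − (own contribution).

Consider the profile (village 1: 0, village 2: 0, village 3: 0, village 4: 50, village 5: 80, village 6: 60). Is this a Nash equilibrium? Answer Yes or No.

Yes

Total = 190 ≥ 170: provided.
Village 1 (pledges 0, payoff 145): pledging 60 → total 250, payoff 85. No gain.
Village 2 (pledges 0, payoff 145): pledging 60 → total 250, payoff 85. No gain.
Village 3 (pledges 0, payoff 145): pledging 40 → total 230, payoff 105. No gain.
Village 4 (pledges 50, payoff 95): dropping to 0 → total 140, payoff 0. No gain.
Village 5 (pledges 80, payoff 65): dropping to 0 → total 110, payoff 0. No gain.
Village 6 (pledges 60, payoff 85): dropping to 0 → total 130, payoff 0. No gain.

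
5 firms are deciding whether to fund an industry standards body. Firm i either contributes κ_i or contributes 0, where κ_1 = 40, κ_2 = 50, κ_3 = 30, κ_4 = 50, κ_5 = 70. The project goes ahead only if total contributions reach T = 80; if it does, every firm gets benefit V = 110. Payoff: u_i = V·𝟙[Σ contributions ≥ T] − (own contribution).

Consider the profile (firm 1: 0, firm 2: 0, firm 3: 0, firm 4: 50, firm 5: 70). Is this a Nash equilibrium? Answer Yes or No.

Total = 120 ≥ 80: provided.
Firm 1 (pledges 0, payoff 110): pledging 40 → total 160, payoff 70. No gain.
Firm 2 (pledges 0, payoff 110): pledging 50 → total 170, payoff 60. No gain.
Firm 3 (pledges 0, payoff 110): pledging 30 → total 150, payoff 80. No gain.
Firm 4 (pledges 50, payoff 60): dropping to 0 → total 70, payoff 0. No gain.
Firm 5 (pledges 70, payoff 40): dropping to 0 → total 50, payoff 0. No gain.

Yes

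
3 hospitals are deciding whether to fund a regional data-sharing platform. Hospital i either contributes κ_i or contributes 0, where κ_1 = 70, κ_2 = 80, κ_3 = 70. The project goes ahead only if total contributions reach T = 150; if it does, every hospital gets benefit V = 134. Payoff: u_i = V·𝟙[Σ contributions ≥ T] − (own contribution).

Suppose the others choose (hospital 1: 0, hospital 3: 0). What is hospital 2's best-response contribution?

0

Others' total = 0. Even contributing 80 gives 80 < 150: no benefit either way.
Best response: 0.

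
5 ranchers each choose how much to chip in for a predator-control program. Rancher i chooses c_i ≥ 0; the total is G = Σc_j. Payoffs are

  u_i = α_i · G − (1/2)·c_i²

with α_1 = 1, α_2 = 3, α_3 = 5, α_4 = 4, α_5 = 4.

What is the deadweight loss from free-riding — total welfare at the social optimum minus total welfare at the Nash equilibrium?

Rancher i's FOC: ∂u_i/∂c_i = α_i − c_i = 0, so c_i* = α_i.
NE contributions = (1, 3, 5, 4, 4); G = 17.
W^NE = (Σα)·G − ½Σα_i² = 17² − ½·67 = 255.5.
Planner sets c_i = Σα_j = 17 for every i, so G^SO = 5·17 = 85.
W^SO = (Σα)·G^SO − ½·5·(Σα)² = (5/2)·17² = 722.5.
Deadweight loss = W^SO − W^NE = 467.

467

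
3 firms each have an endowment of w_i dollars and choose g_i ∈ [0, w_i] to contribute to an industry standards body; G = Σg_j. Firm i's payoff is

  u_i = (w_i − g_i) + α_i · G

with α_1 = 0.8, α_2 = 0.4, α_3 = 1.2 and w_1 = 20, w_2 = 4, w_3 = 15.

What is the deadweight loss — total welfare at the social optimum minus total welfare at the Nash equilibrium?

∂u_i/∂g_i = α_i − 1, so firm i contributes w_i if α_i > 1, else 0.
α_i > 1 for i ∈ {3}; NE contributions (0, 0, 15), G = 15.
W^NE = Σw_i − G^NE + (Σα_i)·G^NE = 39 + 1.4·15 = 60.
Planner: ∂(Σu_j)/∂g_i = Σα_j − 1 = 1.4 > 0, so everyone contributes w_i; G^SO = 39, W^SO = 39 + 1.4·39 = 93.6.
Deadweight loss = 33.6.

33.6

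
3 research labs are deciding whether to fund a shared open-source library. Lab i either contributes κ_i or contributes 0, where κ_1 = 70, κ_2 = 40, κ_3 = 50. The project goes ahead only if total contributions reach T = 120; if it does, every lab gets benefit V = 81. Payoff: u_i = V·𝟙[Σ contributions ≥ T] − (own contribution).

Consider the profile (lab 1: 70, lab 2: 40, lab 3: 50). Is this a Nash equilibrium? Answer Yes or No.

Total = 160 ≥ 120: provided.
Lab 1 (pledges 70, payoff 11): dropping to 0 → total 90, payoff 0. No gain.
Lab 2 (pledges 40, payoff 41): dropping to 0 → total 120, payoff 81. Profitable deviation.

No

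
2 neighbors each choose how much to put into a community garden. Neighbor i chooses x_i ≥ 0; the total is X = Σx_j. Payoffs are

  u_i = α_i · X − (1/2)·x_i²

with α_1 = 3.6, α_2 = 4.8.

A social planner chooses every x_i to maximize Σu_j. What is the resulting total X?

Planner FOC: ∂(Σu_j)/∂x_i = (Σα_j) − x_i = 0, so x_i^SO = Σα_j = 8.4 for every i; X^SO = 16.8.

16.8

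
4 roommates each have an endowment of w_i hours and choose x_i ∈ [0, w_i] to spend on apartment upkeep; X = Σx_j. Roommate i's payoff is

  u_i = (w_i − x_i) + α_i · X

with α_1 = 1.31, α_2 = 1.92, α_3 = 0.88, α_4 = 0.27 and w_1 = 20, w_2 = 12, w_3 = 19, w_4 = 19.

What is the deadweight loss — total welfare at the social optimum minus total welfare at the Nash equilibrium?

128.44

∂u_i/∂x_i = α_i − 1, so roommate i contributes w_i if α_i > 1, else 0.
α_i > 1 for i ∈ {1, 2}; NE contributions (20, 12, 0, 0), X = 32.
W^NE = Σw_i − X^NE + (Σα_i)·X^NE = 70 + 3.38·32 = 178.16.
Planner: ∂(Σu_j)/∂x_i = Σα_j − 1 = 3.38 > 0, so everyone contributes w_i; X^SO = 70, W^SO = 70 + 3.38·70 = 306.6.
Deadweight loss = 128.44.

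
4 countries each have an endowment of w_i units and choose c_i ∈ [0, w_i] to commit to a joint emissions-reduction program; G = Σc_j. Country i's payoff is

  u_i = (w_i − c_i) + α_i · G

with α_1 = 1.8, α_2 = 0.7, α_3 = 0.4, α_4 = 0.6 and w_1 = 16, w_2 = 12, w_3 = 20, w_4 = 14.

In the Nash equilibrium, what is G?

∂u_i/∂c_i = α_i − 1, so country i contributes w_i if α_i > 1, else 0.
α_i > 1 for i ∈ {1}; NE contributions (16, 0, 0, 0), G = 16.

16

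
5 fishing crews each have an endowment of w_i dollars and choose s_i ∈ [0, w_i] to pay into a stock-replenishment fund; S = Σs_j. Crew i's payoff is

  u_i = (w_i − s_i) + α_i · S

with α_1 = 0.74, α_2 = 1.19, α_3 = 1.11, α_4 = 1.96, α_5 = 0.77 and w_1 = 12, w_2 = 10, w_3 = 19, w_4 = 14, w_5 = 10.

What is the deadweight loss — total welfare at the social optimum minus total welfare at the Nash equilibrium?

104.94

∂u_i/∂s_i = α_i − 1, so crew i contributes w_i if α_i > 1, else 0.
α_i > 1 for i ∈ {2, 3, 4}; NE contributions (0, 10, 19, 14, 0), S = 43.
W^NE = Σw_i − S^NE + (Σα_i)·S^NE = 65 + 4.77·43 = 270.11.
Planner: ∂(Σu_j)/∂s_i = Σα_j − 1 = 4.77 > 0, so everyone contributes w_i; S^SO = 65, W^SO = 65 + 4.77·65 = 375.05.
Deadweight loss = 104.94.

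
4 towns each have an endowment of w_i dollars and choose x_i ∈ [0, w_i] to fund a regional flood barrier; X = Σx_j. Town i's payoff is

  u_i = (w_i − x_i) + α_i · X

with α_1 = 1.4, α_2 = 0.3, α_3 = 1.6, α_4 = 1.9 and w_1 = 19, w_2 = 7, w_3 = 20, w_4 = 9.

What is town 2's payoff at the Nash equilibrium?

21.4

∂u_i/∂x_i = α_i − 1, so town i contributes w_i if α_i > 1, else 0.
α_i > 1 for i ∈ {1, 3, 4}; NE contributions (19, 0, 20, 9), X = 48.
u_2 = (7 − 0) + 0.3·48 = 21.4.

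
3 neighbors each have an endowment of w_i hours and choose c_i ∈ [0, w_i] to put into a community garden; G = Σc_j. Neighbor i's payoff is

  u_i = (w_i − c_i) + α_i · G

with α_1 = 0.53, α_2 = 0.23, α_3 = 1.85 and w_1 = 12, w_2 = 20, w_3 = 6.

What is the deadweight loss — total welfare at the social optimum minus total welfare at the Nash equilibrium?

51.52

∂u_i/∂c_i = α_i − 1, so neighbor i contributes w_i if α_i > 1, else 0.
α_i > 1 for i ∈ {3}; NE contributions (0, 0, 6), G = 6.
W^NE = Σw_i − G^NE + (Σα_i)·G^NE = 38 + 1.61·6 = 47.66.
Planner: ∂(Σu_j)/∂c_i = Σα_j − 1 = 1.61 > 0, so everyone contributes w_i; G^SO = 38, W^SO = 38 + 1.61·38 = 99.18.
Deadweight loss = 51.52.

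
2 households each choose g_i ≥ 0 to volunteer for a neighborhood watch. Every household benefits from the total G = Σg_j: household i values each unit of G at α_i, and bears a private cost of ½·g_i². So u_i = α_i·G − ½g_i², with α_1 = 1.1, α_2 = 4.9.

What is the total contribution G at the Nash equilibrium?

6

Household i's FOC: ∂u_i/∂g_i = α_i − g_i = 0, so g_i* = α_i.
NE contributions = (1.1, 4.9); G = 6.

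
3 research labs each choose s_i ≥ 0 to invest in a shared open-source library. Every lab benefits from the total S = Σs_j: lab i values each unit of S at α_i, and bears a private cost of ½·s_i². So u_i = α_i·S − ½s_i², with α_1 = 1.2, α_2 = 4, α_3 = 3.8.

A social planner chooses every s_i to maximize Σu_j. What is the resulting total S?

27

Planner FOC: ∂(Σu_j)/∂s_i = (Σα_j) − s_i = 0, so s_i^SO = Σα_j = 9 for every i; S^SO = 27.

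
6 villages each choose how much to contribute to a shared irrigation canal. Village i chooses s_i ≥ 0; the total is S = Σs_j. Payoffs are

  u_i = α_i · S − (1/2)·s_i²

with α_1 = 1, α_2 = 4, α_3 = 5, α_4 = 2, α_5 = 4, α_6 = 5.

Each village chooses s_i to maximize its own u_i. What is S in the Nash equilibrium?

21

Village i's FOC: ∂u_i/∂s_i = α_i − s_i = 0, so s_i* = α_i.
NE contributions = (1, 4, 5, 2, 4, 5); S = 21.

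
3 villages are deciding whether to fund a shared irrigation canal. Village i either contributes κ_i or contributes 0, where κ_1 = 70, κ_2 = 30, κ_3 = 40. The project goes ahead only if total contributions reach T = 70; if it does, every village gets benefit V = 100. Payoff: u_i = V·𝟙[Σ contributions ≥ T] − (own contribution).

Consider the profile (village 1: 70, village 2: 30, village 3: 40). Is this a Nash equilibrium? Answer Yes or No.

Total = 140 ≥ 70: provided.
Village 1 (pledges 70, payoff 30): dropping to 0 → total 70, payoff 100. Profitable deviation.

No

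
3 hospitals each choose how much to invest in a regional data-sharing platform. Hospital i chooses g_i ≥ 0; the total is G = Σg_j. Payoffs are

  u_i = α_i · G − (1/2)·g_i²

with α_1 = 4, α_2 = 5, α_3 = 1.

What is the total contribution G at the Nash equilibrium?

Hospital i's FOC: ∂u_i/∂g_i = α_i − g_i = 0, so g_i* = α_i.
NE contributions = (4, 5, 1); G = 10.

10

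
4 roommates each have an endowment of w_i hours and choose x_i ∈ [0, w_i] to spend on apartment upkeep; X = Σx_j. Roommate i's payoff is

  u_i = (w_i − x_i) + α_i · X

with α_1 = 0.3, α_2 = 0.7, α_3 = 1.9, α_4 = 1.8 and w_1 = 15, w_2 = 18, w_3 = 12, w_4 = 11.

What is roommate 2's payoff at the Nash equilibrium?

∂u_i/∂x_i = α_i − 1, so roommate i contributes w_i if α_i > 1, else 0.
α_i > 1 for i ∈ {3, 4}; NE contributions (0, 0, 12, 11), X = 23.
u_2 = (18 − 0) + 0.7·23 = 34.1.

34.1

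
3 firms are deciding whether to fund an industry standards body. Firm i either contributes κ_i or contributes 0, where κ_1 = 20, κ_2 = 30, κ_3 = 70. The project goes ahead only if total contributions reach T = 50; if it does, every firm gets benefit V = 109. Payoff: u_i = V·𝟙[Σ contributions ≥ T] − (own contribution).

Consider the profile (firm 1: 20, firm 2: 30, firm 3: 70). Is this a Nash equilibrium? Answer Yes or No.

No

Total = 120 ≥ 50: provided.
Firm 1 (pledges 20, payoff 89): dropping to 0 → total 100, payoff 109. Profitable deviation.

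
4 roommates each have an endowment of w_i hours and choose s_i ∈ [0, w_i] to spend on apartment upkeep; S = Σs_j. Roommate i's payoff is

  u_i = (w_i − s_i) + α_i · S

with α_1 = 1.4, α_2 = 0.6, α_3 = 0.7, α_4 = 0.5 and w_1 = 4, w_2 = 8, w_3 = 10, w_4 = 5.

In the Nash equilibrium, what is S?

4

∂u_i/∂s_i = α_i − 1, so roommate i contributes w_i if α_i > 1, else 0.
α_i > 1 for i ∈ {1}; NE contributions (4, 0, 0, 0), S = 4.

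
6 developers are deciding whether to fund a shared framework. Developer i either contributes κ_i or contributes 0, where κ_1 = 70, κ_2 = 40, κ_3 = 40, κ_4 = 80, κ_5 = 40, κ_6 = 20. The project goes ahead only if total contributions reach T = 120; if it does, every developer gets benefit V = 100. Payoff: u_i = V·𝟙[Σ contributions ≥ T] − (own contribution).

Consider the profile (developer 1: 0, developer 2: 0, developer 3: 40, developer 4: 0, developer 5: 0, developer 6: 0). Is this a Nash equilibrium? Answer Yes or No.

No

Total = 40 < 120: not provided.
Developer 1 (pledges 0, payoff 0): pledging 70 → total 110, payoff -70. No gain.
Developer 2 (pledges 0, payoff 0): pledging 40 → total 80, payoff -40. No gain.
Developer 3 (pledges 40, payoff -40): dropping to 0 → total 0, payoff 0. Profitable deviation.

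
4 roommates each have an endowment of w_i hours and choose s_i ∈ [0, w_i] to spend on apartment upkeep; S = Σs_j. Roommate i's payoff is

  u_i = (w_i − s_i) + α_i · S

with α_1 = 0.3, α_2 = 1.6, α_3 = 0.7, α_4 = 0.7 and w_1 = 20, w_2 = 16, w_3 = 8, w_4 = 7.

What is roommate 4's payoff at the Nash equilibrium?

∂u_i/∂s_i = α_i − 1, so roommate i contributes w_i if α_i > 1, else 0.
α_i > 1 for i ∈ {2}; NE contributions (0, 16, 0, 0), S = 16.
u_4 = (7 − 0) + 0.7·16 = 18.2.

18.2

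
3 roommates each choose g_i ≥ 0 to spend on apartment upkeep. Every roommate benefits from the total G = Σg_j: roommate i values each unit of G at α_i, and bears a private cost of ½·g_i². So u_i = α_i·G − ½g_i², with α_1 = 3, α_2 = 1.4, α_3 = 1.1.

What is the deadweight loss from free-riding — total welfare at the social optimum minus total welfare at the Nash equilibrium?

21.21

Roommate i's FOC: ∂u_i/∂g_i = α_i − g_i = 0, so g_i* = α_i.
NE contributions = (3, 1.4, 1.1); G = 5.5.
W^NE = (Σα)·G − ½Σα_i² = 5.5² − ½·12.17 = 24.165.
Planner sets g_i = Σα_j = 5.5 for every i, so G^SO = 3·5.5 = 16.5.
W^SO = (Σα)·G^SO − ½·3·(Σα)² = (3/2)·5.5² = 45.375.
Deadweight loss = W^SO − W^NE = 21.21.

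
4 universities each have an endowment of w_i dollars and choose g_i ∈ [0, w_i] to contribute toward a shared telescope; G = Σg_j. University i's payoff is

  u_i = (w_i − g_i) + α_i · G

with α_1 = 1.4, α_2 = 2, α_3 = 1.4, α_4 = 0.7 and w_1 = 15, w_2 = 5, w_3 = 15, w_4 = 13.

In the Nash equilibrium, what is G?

∂u_i/∂g_i = α_i − 1, so university i contributes w_i if α_i > 1, else 0.
α_i > 1 for i ∈ {1, 2, 3}; NE contributions (15, 5, 15, 0), G = 35.

35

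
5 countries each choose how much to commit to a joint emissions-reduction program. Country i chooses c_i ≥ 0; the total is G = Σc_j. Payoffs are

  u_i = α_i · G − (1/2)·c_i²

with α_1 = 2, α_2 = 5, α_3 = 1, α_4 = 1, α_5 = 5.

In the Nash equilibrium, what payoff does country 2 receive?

Country i's FOC: ∂u_i/∂c_i = α_i − c_i = 0, so c_i* = α_i.
NE contributions = (2, 5, 1, 1, 5); G = 14.
u_2 = α_2·G − ½·(c_2)² = 5·14 − ½·5² = 57.5.

57.5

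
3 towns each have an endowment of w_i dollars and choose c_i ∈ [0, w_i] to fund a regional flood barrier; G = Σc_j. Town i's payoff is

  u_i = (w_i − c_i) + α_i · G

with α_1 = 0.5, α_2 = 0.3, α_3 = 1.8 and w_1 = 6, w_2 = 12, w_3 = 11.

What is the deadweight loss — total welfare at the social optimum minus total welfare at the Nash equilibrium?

∂u_i/∂c_i = α_i − 1, so town i contributes w_i if α_i > 1, else 0.
α_i > 1 for i ∈ {3}; NE contributions (0, 0, 11), G = 11.
W^NE = Σw_i − G^NE + (Σα_i)·G^NE = 29 + 1.6·11 = 46.6.
Planner: ∂(Σu_j)/∂c_i = Σα_j − 1 = 1.6 > 0, so everyone contributes w_i; G^SO = 29, W^SO = 29 + 1.6·29 = 75.4.
Deadweight loss = 28.8.

28.8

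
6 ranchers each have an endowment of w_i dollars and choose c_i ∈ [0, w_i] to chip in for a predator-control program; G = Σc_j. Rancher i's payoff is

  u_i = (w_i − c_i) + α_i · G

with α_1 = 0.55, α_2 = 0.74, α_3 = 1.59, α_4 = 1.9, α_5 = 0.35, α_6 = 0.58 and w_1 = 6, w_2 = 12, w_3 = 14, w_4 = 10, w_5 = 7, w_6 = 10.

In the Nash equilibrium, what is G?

24

∂u_i/∂c_i = α_i − 1, so rancher i contributes w_i if α_i > 1, else 0.
α_i > 1 for i ∈ {3, 4}; NE contributions (0, 0, 14, 10, 0, 0), G = 24.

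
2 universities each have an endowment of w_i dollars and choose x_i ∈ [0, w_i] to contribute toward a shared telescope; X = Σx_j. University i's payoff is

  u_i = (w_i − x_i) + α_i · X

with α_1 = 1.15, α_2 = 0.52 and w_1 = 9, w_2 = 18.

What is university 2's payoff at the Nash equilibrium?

∂u_i/∂x_i = α_i − 1, so university i contributes w_i if α_i > 1, else 0.
α_i > 1 for i ∈ {1}; NE contributions (9, 0), X = 9.
u_2 = (18 − 0) + 0.52·9 = 22.68.

22.68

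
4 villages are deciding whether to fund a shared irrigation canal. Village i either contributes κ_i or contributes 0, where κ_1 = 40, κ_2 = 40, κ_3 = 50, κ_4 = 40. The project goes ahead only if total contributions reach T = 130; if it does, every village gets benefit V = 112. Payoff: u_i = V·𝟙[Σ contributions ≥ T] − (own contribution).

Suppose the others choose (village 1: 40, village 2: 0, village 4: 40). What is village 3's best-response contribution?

Others' total = 80. Contributing 50 brings total to 130 ≥ 130: gain V − κ_3 = 62.
Best response: 50.

50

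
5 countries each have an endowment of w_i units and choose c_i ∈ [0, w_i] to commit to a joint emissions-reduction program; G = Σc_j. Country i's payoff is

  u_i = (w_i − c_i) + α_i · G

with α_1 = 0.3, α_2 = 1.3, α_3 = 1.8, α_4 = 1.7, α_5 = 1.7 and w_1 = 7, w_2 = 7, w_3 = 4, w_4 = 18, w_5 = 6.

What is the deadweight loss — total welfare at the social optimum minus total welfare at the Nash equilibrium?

40.6

∂u_i/∂c_i = α_i − 1, so country i contributes w_i if α_i > 1, else 0.
α_i > 1 for i ∈ {2, 3, 4, 5}; NE contributions (0, 7, 4, 18, 6), G = 35.
W^NE = Σw_i − G^NE + (Σα_i)·G^NE = 42 + 5.8·35 = 245.
Planner: ∂(Σu_j)/∂c_i = Σα_j − 1 = 5.8 > 0, so everyone contributes w_i; G^SO = 42, W^SO = 42 + 5.8·42 = 285.6.
Deadweight loss = 40.6.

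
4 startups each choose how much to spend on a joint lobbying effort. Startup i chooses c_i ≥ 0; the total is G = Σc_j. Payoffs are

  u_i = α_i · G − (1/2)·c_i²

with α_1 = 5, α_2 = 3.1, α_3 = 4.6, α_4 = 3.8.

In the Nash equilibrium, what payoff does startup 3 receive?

Startup i's FOC: ∂u_i/∂c_i = α_i − c_i = 0, so c_i* = α_i.
NE contributions = (5, 3.1, 4.6, 3.8); G = 16.5.
u_3 = α_3·G − ½·(c_3)² = 4.6·16.5 − ½·4.6² = 65.32.

65.32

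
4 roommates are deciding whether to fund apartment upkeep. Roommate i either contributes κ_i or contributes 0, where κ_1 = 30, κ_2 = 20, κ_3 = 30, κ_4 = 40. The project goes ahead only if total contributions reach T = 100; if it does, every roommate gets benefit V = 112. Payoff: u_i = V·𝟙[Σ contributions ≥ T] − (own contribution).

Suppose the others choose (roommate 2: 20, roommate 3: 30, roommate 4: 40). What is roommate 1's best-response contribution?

30

Others' total = 90. Contributing 30 brings total to 120 ≥ 100: gain V − κ_1 = 82.
Best response: 30.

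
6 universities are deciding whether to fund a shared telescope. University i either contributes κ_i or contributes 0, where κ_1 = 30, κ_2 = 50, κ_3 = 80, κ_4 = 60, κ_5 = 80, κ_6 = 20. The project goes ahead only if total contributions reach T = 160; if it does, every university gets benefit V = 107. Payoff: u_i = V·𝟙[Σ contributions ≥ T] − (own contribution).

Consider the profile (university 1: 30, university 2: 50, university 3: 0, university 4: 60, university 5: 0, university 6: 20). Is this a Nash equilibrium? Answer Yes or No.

Yes

Total = 160 ≥ 160: provided.
University 1 (pledges 30, payoff 77): dropping to 0 → total 130, payoff 0. No gain.
University 2 (pledges 50, payoff 57): dropping to 0 → total 110, payoff 0. No gain.
University 3 (pledges 0, payoff 107): pledging 80 → total 240, payoff 27. No gain.
University 4 (pledges 60, payoff 47): dropping to 0 → total 100, payoff 0. No gain.
University 5 (pledges 0, payoff 107): pledging 80 → total 240, payoff 27. No gain.
University 6 (pledges 20, payoff 87): dropping to 0 → total 140, payoff 0. No gain.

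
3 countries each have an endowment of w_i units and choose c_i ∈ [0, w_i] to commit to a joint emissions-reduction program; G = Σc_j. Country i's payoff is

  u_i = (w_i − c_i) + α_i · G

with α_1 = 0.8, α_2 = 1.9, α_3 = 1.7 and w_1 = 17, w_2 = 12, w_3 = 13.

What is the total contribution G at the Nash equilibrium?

25

∂u_i/∂c_i = α_i − 1, so country i contributes w_i if α_i > 1, else 0.
α_i > 1 for i ∈ {2, 3}; NE contributions (0, 12, 13), G = 25.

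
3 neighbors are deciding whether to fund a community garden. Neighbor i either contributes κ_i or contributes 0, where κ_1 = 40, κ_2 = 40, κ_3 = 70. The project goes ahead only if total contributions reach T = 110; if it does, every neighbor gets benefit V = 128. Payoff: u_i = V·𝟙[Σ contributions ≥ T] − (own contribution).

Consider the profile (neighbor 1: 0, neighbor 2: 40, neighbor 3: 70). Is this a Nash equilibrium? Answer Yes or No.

Total = 110 ≥ 110: provided.
Neighbor 1 (pledges 0, payoff 128): pledging 40 → total 150, payoff 88. No gain.
Neighbor 2 (pledges 40, payoff 88): dropping to 0 → total 70, payoff 0. No gain.
Neighbor 3 (pledges 70, payoff 58): dropping to 0 → total 40, payoff 0. No gain.

Yes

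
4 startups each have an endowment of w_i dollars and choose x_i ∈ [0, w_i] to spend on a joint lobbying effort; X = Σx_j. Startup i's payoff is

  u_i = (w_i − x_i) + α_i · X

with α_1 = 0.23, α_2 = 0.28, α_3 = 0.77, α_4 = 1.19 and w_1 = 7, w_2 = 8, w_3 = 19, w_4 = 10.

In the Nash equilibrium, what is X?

10

∂u_i/∂x_i = α_i − 1, so startup i contributes w_i if α_i > 1, else 0.
α_i > 1 for i ∈ {4}; NE contributions (0, 0, 0, 10), X = 10.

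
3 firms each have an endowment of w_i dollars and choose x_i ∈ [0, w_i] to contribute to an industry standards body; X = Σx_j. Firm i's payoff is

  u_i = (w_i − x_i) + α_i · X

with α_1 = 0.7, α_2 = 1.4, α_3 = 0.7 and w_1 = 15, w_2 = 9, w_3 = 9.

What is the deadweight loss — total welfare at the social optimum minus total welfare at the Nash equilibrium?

∂u_i/∂x_i = α_i − 1, so firm i contributes w_i if α_i > 1, else 0.
α_i > 1 for i ∈ {2}; NE contributions (0, 9, 0), X = 9.
W^NE = Σw_i − X^NE + (Σα_i)·X^NE = 33 + 1.8·9 = 49.2.
Planner: ∂(Σu_j)/∂x_i = Σα_j − 1 = 1.8 > 0, so everyone contributes w_i; X^SO = 33, W^SO = 33 + 1.8·33 = 92.4.
Deadweight loss = 43.2.

43.2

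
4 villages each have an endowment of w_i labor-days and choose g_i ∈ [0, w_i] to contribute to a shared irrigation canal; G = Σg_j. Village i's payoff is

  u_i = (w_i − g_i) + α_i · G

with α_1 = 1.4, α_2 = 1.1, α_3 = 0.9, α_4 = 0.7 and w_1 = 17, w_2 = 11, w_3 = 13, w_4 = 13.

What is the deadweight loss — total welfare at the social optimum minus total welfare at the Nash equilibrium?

∂u_i/∂g_i = α_i − 1, so village i contributes w_i if α_i > 1, else 0.
α_i > 1 for i ∈ {1, 2}; NE contributions (17, 11, 0, 0), G = 28.
W^NE = Σw_i − G^NE + (Σα_i)·G^NE = 54 + 3.1·28 = 140.8.
Planner: ∂(Σu_j)/∂g_i = Σα_j − 1 = 3.1 > 0, so everyone contributes w_i; G^SO = 54, W^SO = 54 + 3.1·54 = 221.4.
Deadweight loss = 80.6.

80.6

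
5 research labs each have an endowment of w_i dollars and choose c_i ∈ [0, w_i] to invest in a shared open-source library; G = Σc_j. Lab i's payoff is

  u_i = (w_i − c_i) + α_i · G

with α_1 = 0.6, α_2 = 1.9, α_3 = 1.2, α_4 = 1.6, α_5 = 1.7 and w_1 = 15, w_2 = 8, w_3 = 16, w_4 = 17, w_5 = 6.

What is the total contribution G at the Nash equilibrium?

47

∂u_i/∂c_i = α_i − 1, so lab i contributes w_i if α_i > 1, else 0.
α_i > 1 for i ∈ {2, 3, 4, 5}; NE contributions (0, 8, 16, 17, 6), G = 47.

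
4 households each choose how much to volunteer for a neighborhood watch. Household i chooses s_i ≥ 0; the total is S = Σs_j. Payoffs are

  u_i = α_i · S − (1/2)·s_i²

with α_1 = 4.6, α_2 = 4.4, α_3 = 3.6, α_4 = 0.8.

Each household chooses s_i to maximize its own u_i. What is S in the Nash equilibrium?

Household i's FOC: ∂u_i/∂s_i = α_i − s_i = 0, so s_i* = α_i.
NE contributions = (4.6, 4.4, 3.6, 0.8); S = 13.4.

13.4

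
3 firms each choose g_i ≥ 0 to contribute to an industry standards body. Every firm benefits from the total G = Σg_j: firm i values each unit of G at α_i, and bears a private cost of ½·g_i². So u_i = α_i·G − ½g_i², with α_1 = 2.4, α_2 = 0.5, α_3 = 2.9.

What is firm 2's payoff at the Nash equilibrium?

Firm i's FOC: ∂u_i/∂g_i = α_i − g_i = 0, so g_i* = α_i.
NE contributions = (2.4, 0.5, 2.9); G = 5.8.
u_2 = α_2·G − ½·(g_2)² = 0.5·5.8 − ½·0.5² = 2.775.

2.775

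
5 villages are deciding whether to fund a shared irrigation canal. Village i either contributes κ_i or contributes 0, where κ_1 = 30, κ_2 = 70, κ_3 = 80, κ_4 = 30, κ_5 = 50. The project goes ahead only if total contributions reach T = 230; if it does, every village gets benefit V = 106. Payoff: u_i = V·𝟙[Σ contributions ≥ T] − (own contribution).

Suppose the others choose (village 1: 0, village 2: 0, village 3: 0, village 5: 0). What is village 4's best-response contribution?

Others' total = 0. Even contributing 30 gives 30 < 230: no benefit either way.
Best response: 0.

0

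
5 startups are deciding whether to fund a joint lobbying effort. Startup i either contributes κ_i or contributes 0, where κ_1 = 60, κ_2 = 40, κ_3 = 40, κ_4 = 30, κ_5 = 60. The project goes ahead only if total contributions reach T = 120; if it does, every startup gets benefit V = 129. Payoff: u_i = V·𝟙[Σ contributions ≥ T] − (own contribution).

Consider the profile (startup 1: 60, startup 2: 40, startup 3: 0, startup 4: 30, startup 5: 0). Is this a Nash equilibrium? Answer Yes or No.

Total = 130 ≥ 120: provided.
Startup 1 (pledges 60, payoff 69): dropping to 0 → total 70, payoff 0. No gain.
Startup 2 (pledges 40, payoff 89): dropping to 0 → total 90, payoff 0. No gain.
Startup 3 (pledges 0, payoff 129): pledging 40 → total 170, payoff 89. No gain.
Startup 4 (pledges 30, payoff 99): dropping to 0 → total 100, payoff 0. No gain.
Startup 5 (pledges 0, payoff 129): pledging 60 → total 190, payoff 69. No gain.

Yes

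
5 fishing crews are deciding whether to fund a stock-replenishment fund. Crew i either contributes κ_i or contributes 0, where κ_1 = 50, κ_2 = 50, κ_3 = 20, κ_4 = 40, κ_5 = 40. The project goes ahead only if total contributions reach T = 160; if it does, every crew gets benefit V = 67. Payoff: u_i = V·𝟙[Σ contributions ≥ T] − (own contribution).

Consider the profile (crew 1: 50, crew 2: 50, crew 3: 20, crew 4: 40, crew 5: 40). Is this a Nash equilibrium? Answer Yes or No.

Total = 200 ≥ 160: provided.
Crew 1 (pledges 50, payoff 17): dropping to 0 → total 150, payoff 0. No gain.
Crew 2 (pledges 50, payoff 17): dropping to 0 → total 150, payoff 0. No gain.
Crew 3 (pledges 20, payoff 47): dropping to 0 → total 180, payoff 67. Profitable deviation.

No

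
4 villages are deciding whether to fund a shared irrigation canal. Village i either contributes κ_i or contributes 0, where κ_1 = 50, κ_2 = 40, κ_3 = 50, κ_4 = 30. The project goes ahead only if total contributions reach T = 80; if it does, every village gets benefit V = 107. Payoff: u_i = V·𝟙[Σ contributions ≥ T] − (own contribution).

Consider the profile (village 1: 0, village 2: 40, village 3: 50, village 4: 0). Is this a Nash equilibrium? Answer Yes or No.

Total = 90 ≥ 80: provided.
Village 1 (pledges 0, payoff 107): pledging 50 → total 140, payoff 57. No gain.
Village 2 (pledges 40, payoff 67): dropping to 0 → total 50, payoff 0. No gain.
Village 3 (pledges 50, payoff 57): dropping to 0 → total 40, payoff 0. No gain.
Village 4 (pledges 0, payoff 107): pledging 30 → total 120, payoff 77. No gain.

Yes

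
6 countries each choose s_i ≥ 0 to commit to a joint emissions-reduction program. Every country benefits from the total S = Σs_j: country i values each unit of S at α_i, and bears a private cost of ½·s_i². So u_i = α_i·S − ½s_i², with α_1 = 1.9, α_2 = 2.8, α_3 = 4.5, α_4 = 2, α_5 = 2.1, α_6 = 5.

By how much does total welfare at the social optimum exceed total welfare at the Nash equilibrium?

Country i's FOC: ∂u_i/∂s_i = α_i − s_i = 0, so s_i* = α_i.
NE contributions = (1.9, 2.8, 4.5, 2, 2.1, 5); S = 18.3.
W^NE = (Σα)·S − ½Σα_i² = 18.3² − ½·65.11 = 302.335.
Planner sets s_i = Σα_j = 18.3 for every i, so S^SO = 6·18.3 = 109.8.
W^SO = (Σα)·S^SO − ½·6·(Σα)² = (6/2)·18.3² = 1004.67.
Deadweight loss = W^SO − W^NE = 702.335.

702.335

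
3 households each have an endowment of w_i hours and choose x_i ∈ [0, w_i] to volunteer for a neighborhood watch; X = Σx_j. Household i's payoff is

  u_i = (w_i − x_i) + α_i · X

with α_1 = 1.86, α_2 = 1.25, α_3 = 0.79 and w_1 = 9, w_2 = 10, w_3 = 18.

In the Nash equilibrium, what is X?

19

∂u_i/∂x_i = α_i − 1, so household i contributes w_i if α_i > 1, else 0.
α_i > 1 for i ∈ {1, 2}; NE contributions (9, 10, 0), X = 19.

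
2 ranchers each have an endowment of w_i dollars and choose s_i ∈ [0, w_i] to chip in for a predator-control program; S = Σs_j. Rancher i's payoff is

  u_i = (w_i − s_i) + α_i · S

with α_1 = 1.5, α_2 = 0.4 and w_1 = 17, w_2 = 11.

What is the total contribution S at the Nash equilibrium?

∂u_i/∂s_i = α_i − 1, so rancher i contributes w_i if α_i > 1, else 0.
α_i > 1 for i ∈ {1}; NE contributions (17, 0), S = 17.

17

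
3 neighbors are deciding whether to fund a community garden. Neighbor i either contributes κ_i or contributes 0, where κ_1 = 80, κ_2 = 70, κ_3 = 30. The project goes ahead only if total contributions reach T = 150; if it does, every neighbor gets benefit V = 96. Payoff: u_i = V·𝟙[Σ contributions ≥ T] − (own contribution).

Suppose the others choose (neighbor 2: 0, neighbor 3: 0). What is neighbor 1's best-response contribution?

0

Others' total = 0. Even contributing 80 gives 80 < 150: no benefit either way.
Best response: 0.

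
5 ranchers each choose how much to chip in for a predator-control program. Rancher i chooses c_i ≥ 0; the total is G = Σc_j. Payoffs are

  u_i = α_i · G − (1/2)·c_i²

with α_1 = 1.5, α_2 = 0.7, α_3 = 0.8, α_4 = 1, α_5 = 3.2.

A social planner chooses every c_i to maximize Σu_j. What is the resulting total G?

Planner FOC: ∂(Σu_j)/∂c_i = (Σα_j) − c_i = 0, so c_i^SO = Σα_j = 7.2 for every i; G^SO = 36.

36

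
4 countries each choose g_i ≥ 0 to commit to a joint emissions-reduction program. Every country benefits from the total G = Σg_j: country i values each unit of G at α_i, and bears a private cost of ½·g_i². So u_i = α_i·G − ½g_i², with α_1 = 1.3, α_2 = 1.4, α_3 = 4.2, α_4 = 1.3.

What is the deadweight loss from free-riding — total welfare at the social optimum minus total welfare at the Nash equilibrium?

Country i's FOC: ∂u_i/∂g_i = α_i − g_i = 0, so g_i* = α_i.
NE contributions = (1.3, 1.4, 4.2, 1.3); G = 8.2.
W^NE = (Σα)·G − ½Σα_i² = 8.2² − ½·22.98 = 55.75.
Planner sets g_i = Σα_j = 8.2 for every i, so G^SO = 4·8.2 = 32.8.
W^SO = (Σα)·G^SO − ½·4·(Σα)² = (4/2)·8.2² = 134.48.
Deadweight loss = W^SO − W^NE = 78.73.

78.73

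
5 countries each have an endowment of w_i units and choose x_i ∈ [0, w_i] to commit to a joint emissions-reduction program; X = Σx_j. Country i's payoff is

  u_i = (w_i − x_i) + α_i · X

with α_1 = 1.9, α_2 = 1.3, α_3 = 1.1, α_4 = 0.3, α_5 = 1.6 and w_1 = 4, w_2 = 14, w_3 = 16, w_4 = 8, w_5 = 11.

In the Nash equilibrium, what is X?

45

∂u_i/∂x_i = α_i − 1, so country i contributes w_i if α_i > 1, else 0.
α_i > 1 for i ∈ {1, 2, 3, 5}; NE contributions (4, 14, 16, 0, 11), X = 45.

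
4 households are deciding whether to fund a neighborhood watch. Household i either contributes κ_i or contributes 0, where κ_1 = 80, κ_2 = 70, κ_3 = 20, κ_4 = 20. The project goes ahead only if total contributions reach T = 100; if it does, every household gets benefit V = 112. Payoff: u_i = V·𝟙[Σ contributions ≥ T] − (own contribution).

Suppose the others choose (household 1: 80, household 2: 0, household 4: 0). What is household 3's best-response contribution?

20

Others' total = 80. Contributing 20 brings total to 100 ≥ 100: gain V − κ_3 = 92.
Best response: 20.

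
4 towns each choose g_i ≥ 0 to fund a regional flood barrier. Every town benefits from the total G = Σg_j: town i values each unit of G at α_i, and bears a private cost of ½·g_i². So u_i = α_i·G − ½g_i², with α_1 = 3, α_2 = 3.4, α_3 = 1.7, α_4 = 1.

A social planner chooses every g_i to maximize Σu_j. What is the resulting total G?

Planner FOC: ∂(Σu_j)/∂g_i = (Σα_j) − g_i = 0, so g_i^SO = Σα_j = 9.1 for every i; G^SO = 36.4.

36.4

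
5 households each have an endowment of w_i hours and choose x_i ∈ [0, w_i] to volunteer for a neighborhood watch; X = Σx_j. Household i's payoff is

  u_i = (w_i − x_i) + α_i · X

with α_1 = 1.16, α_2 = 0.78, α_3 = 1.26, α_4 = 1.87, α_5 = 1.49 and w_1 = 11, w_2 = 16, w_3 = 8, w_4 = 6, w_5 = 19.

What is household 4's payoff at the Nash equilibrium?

82.28

∂u_i/∂x_i = α_i − 1, so household i contributes w_i if α_i > 1, else 0.
α_i > 1 for i ∈ {1, 3, 4, 5}; NE contributions (11, 0, 8, 6, 19), X = 44.
u_4 = (6 − 6) + 1.87·44 = 82.28.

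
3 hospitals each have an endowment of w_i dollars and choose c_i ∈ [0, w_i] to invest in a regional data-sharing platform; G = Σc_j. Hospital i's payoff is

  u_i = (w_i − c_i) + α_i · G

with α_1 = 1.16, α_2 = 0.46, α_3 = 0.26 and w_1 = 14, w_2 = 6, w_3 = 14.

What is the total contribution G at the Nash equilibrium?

∂u_i/∂c_i = α_i − 1, so hospital i contributes w_i if α_i > 1, else 0.
α_i > 1 for i ∈ {1}; NE contributions (14, 0, 0), G = 14.

14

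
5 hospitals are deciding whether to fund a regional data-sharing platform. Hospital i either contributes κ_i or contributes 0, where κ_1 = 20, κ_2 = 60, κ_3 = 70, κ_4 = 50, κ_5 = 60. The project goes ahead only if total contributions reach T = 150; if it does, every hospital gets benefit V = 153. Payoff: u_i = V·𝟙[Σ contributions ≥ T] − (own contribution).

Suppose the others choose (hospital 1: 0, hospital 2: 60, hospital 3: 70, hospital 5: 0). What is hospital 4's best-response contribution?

Others' total = 130. Contributing 50 brings total to 180 ≥ 150: gain V − κ_4 = 103.
Best response: 50.

50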